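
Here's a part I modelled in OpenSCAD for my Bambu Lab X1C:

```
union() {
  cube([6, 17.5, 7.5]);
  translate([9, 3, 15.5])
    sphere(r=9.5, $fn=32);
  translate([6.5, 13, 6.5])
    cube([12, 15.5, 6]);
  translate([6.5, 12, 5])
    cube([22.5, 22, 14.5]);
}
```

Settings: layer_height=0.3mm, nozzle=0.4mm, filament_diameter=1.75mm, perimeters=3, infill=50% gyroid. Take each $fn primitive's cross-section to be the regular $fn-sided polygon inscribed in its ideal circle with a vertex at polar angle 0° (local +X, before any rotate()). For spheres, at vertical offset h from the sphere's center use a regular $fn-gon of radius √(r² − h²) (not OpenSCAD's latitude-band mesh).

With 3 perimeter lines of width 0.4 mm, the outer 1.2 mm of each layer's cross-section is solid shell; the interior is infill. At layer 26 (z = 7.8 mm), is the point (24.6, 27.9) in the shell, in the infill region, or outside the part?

At z = 7.8 mm: the cube does not reach this height (z outside [0, 7.5]); the r=9.5 sphere at (9, 3) contributes a regular 32-gon of circumradius √(9.5²−7.7²) = 5.564; the 12×15.5 cube at (6.5, 13) contributes its full rectangle; the cube at (6.5, 12) is present — its section is the full 22.5×22 rectangle; Combining (union): the regions partially overlap (shared area 186.00 mm²), so overlapping operands fuse into one piece — 2 connected regions. Overall, the cross-section has 2 separate islands. The nearest boundary edge runs (29.00, 34.00)→(29.00, 12.00); distance from the point to it = 4.40 mm. (Shell/infill is judged within the island containing the point — the largest one.) The point is inside the cross-section and 4.40 mm from the nearest boundary — more than the 1.2 mm shell width (3 × 0.4), so it's in the infill interior.

infill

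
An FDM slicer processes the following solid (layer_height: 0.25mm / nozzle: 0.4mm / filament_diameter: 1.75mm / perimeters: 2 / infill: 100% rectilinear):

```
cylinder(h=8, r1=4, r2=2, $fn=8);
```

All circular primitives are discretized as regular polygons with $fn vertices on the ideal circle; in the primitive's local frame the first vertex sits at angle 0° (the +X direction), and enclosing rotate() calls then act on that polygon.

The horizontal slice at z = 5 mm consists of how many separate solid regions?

1

At z = 5 mm: the cone (r1=4→r2=2) has section circumradius 2.750 here — a regular 8-gon. The result has 1 disconnected region.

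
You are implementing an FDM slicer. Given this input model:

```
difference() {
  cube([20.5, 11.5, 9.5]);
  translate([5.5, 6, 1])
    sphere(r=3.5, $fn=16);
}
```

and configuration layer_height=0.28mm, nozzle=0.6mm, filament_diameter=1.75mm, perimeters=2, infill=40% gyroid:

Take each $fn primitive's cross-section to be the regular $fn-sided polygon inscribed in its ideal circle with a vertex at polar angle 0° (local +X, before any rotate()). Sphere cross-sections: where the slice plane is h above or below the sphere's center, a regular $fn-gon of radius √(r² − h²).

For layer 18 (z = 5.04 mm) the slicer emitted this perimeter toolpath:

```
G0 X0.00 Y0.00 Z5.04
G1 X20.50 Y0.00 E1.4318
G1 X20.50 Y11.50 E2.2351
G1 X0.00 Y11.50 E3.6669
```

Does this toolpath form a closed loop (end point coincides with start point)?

no

Start point (G0): (0.00, 0.00). End point (last G1): the path does not return to the start — open.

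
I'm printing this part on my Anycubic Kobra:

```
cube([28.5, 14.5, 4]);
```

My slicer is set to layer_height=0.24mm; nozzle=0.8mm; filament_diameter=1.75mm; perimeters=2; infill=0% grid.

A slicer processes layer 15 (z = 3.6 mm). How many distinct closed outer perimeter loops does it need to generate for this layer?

At z = 3.6 mm: the 28.5×14.5 cube contributes its full rectangle. The result has 1 disconnected region.

1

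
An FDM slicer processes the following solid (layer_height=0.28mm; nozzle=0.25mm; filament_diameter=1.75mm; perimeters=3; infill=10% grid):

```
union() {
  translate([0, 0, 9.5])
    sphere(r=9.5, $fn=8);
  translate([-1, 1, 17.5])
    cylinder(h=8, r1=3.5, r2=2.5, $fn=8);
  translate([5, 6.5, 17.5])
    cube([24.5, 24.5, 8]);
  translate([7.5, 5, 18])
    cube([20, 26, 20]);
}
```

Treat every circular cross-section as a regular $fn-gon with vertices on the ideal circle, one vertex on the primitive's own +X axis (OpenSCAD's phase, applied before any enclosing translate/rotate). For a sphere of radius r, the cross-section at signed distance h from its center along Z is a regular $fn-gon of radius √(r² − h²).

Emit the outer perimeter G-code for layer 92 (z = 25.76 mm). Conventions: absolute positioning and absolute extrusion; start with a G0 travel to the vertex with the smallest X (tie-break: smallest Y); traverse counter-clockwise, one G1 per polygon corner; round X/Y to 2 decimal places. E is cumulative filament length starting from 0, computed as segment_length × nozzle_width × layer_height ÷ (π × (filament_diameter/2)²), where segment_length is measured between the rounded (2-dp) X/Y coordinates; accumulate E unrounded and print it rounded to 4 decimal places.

At z = 25.76 mm: the sphere does not reach this height (|z−center|=16.260 > r=9.5); the cone at (-1, 1) does not reach this height (z outside [17.5, 25.5]); the cube at (5, 6.5) does not reach this height (z outside [17.5, 25.5]); the 20×26 cube at (7.5, 5) contributes its full rectangle; Combining (union): only the 20×26 cube at (7.5, 5) is present, so the union is just that shape — 1 connected region. The outline is a single polygon with 4 vertices. Extrusion per mm of travel: 0.25 × 0.28 / (π × 0.875²) = 0.029103. Accumulating E over each segment gives final E = 2.6774.

G0 X7.50 Y5.00 Z25.76
G1 X27.50 Y5.00 E0.5821
G1 X27.50 Y31.00 E1.3387
G1 X7.50 Y31.00 E1.9208
G1 X7.50 Y5.00 E2.6774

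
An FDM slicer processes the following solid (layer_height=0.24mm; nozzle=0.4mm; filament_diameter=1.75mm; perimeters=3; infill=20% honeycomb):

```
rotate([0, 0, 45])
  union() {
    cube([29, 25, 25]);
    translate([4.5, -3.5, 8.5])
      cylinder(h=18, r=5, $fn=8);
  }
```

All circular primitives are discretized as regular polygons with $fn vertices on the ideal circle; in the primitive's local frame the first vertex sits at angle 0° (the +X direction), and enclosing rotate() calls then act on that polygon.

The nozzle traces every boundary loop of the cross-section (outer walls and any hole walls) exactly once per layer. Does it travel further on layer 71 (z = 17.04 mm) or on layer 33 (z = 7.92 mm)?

Layer 71 (z = 17.04): the cube (footprint 29×25) is included at this height (perimeter 108.00 mm); the r=5 cylinder at (4.5, -3.5) contributes a regular 8-gon of circumradius 5 (perimeter = 2·8·5.000·sin(180°/8) = 30.61 mm); Merging all regions: the regions partially overlap (shared area 5.43 mm²), so the edge portions inside another operand are dropped and the merged outline is re-measured after clipping — boundary = 123.78 mm; (rotated 45° about Z; rotation is an isometry so areas/perimeters/island counts are preserved). So its perimeter = 123.78 mm. Layer 33 (z = 7.92): the cube is present — its section is the full 29×25 rectangle (perimeter 108.00 mm); the cylinder at (4.5, -3.5) is absent (z outside [8.5, 26.5]); Merging all regions: only the 29×25 cube is present, so the union is just that shape — boundary = 108.00 mm; (whole slice rotated 45° about Z — lengths, areas and connectivity unchanged). So its perimeter = 108.00 mm. Layer 71 is larger (123.78 vs 108.00 mm).

layer 71 (z = 17.04 mm)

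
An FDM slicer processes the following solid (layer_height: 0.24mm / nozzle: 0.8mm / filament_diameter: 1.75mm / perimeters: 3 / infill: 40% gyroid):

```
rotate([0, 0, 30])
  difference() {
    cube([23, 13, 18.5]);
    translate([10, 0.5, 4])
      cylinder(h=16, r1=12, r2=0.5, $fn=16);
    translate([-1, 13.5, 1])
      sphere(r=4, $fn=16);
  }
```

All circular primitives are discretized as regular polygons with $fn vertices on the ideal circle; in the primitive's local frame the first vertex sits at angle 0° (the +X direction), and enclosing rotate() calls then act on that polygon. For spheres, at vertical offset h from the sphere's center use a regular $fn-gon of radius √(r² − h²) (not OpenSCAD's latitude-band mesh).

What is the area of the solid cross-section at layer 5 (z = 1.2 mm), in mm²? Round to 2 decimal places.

292.15 mm²

At z = 1.2 mm: the cube is present — its section is the full 23×13 rectangle (area 299.00 mm²); the cone at (10, 0.5) does not reach this height (z outside [4, 20]); the r=4 sphere at (-1, 13.5) contributes a regular 16-gon of circumradius √(4²−0.2²) = 3.995 (area = (16/2)·3.995²·sin(360°/16) = 48.86 mm²); Taking the first minus the rest: starting from the 23×13 cube (299.00 mm²), the r=4 sphere at (-1, 13.5) partially overlaps it — only the 6.85 mm² overlap (of its 48.86 mm²) is removed, clipping the outline — area = 292.15 mm²; (rotated 30° about Z; rotation is an isometry so areas/perimeters/island counts are preserved). Overall, the cross-section is a single solid region. Net area = 292.15 mm².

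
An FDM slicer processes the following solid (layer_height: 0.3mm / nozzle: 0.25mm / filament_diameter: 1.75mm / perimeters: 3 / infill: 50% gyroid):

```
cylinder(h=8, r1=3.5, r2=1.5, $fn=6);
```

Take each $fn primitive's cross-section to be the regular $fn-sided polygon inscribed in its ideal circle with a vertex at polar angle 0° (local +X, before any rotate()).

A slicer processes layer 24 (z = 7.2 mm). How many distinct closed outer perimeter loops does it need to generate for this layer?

At z = 7.2 mm: the cone (r1=3.5→r2=1.5) has section circumradius 1.700 here — a regular 6-gon. The result has 1 disconnected region.

1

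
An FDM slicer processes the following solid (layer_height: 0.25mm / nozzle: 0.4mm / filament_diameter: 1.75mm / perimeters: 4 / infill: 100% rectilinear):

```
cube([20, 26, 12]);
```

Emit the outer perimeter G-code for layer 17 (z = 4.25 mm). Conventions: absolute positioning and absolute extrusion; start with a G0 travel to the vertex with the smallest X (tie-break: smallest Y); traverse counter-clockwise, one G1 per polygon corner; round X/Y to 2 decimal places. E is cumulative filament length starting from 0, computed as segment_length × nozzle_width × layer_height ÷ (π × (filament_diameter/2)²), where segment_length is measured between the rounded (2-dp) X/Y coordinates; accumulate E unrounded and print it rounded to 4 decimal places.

At z = 4.25 mm: the cube is present — its section is the full 20×26 rectangle. The outline is a single polygon with 4 vertices. Extrusion per mm of travel: 0.4 × 0.25 / (π × 0.875²) = 0.041575. Accumulating E over each segment gives final E = 3.8249.

G0 X0.00 Y0.00 Z4.25
G1 X20.00 Y0.00 E0.8315
G1 X20.00 Y26.00 E1.9125
G1 X0.00 Y26.00 E2.7440
G1 X0.00 Y0.00 E3.8249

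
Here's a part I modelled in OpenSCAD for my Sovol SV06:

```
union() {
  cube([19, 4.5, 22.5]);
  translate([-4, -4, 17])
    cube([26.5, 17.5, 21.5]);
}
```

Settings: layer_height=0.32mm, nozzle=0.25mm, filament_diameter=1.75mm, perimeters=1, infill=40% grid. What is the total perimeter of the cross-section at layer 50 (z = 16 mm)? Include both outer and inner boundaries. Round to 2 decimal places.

At z = 16 mm: the 19×4.5 cube contributes its full rectangle (perimeter 47.00 mm); the cube at (-4, -4) is absent (z outside [17, 38.5]); Taking the union: only the 19×4.5 cube is present, so the union is just that shape — boundary = 47.00 mm. Overall, the cross-section is a single solid region. Total boundary length (outer) = 47.00 mm.

47.00 mm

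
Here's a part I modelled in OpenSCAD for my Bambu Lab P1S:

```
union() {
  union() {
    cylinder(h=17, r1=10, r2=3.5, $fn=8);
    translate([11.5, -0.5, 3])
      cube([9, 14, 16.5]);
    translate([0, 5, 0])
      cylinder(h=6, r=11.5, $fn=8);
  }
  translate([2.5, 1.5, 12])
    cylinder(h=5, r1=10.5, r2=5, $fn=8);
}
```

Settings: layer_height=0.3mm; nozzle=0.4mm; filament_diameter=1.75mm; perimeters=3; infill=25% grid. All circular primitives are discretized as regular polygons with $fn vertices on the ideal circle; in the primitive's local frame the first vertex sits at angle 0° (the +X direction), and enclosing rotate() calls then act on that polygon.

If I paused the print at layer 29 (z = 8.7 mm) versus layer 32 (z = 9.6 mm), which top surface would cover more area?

layer 29 (z = 8.7 mm)

Layer 29 (z = 8.7): the cone contributes a regular 8-gon of circumradius 6.674 (interpolated between r1=10 and r2=3.5 at t=0.512) (area = (8/2)·6.674²·sin(360°/8) = 125.97 mm²); the cube at (11.5, -0.5) is present — its section is the full 9×14 rectangle (area 126.00 mm²); the cylinder at (0, 5) is not intersected at this z (z outside [0, 6]); Combining (union): the 2 present regions are separate (no shared area or edge), so areas and boundary lengths simply add and each stays a separate island — area = 251.97 mm²; the cone at (2.5, 1.5) is absent (z outside [12, 17]); Merging all regions: only that combined region is present, so the union is just that shape — area = 251.97 mm². So its area = 251.97 mm². Layer 32 (z = 9.6): the cone (r1=10→r2=3.5) has section circumradius 6.329 here — a regular 8-gon (area = (8/2)·6.329²·sin(360°/8) = 113.31 mm²); the cube at (11.5, -0.5) (footprint 9×14) is included at this height (area 126.00 mm²); the cylinder at (0, 5) is not intersected at this z (z outside [0, 6]); Combining (union): the 2 present regions are separate (no shared area or edge), so areas and boundary lengths simply add and each stays a separate island — area = 239.31 mm²; the cone at (2.5, 1.5) does not reach this height (z outside [12, 17]); Taking the union: only that combined region is present, so the union is just that shape — area = 239.31 mm². So its area = 239.31 mm². Layer 29 is larger (251.97 vs 239.31 mm²).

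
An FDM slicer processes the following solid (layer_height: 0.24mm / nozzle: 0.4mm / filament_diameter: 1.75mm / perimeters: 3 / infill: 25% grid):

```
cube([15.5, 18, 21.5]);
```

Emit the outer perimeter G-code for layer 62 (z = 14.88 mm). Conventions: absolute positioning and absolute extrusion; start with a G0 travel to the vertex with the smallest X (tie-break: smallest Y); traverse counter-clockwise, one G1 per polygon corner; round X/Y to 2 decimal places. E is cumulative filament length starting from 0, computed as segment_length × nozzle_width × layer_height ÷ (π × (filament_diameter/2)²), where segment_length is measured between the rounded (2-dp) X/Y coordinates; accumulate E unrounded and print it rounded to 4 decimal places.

G0 X0.00 Y0.00 Z14.88
G1 X15.50 Y0.00 E0.6186
G1 X15.50 Y18.00 E1.3371
G1 X0.00 Y18.00 E1.9557
G1 X0.00 Y0.00 E2.6741

At z = 14.88 mm: the cube is present — its section is the full 15.5×18 rectangle. The outline is a single polygon with 4 vertices. Extrusion per mm of travel: 0.4 × 0.24 / (π × 0.875²) = 0.039912. Accumulating E over each segment gives final E = 2.6741.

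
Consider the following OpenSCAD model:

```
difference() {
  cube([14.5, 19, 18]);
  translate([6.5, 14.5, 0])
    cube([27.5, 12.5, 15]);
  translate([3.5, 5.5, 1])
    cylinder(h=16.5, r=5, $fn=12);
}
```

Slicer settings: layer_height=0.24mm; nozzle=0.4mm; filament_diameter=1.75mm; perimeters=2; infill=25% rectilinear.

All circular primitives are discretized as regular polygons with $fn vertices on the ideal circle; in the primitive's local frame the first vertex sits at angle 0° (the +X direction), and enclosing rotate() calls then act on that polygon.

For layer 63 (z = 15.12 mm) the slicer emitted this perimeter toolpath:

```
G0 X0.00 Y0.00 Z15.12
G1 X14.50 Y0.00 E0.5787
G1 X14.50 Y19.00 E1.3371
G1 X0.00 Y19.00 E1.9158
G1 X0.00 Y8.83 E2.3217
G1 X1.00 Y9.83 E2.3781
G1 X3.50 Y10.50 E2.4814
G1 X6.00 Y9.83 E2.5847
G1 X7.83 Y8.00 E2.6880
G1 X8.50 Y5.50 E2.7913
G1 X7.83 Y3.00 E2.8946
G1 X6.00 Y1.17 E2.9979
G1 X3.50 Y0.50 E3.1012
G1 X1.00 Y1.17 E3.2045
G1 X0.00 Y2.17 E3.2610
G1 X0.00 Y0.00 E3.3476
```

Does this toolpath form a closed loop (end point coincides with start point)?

Start point (G0): (0.00, 0.00). End point (last G1): the path returns to the start — closed.

yes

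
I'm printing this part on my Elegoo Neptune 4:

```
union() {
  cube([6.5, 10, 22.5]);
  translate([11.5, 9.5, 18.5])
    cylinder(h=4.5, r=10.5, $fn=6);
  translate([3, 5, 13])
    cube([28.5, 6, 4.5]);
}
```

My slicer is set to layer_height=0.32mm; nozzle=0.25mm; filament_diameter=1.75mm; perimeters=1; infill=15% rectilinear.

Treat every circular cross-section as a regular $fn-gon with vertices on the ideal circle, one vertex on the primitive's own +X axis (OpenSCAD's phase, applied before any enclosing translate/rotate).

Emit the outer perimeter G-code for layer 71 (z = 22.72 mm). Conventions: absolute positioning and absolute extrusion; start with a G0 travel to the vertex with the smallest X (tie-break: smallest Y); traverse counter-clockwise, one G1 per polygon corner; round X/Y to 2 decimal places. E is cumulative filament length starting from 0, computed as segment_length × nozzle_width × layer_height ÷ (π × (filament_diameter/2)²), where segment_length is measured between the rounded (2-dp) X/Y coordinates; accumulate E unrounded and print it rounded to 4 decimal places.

G0 X1.00 Y9.50 Z22.72
G1 X6.25 Y0.41 E0.3491
G1 X16.75 Y0.41 E0.6984
G1 X22.00 Y9.50 E1.0475
G1 X16.75 Y18.59 E1.3966
G1 X6.25 Y18.59 E1.7459
G1 X1.00 Y9.50 E2.0950

At z = 22.72 mm: the cube is absent (z outside [0, 22.5]); the r=10.5 cylinder at (11.5, 9.5) gives a regular 6-gon of circumradius 10.5 (constant along its height); the cube at (3, 5) is not intersected at this z (z outside [13, 17.5]); Merging all regions: only the r=10.5 cylinder at (11.5, 9.5) is present, so the union is just that shape — 1 connected region. The outline is a single polygon with 6 vertices. Extrusion per mm of travel: 0.25 × 0.32 / (π × 0.875²) = 0.033260. Accumulating E over each segment gives final E = 2.0950.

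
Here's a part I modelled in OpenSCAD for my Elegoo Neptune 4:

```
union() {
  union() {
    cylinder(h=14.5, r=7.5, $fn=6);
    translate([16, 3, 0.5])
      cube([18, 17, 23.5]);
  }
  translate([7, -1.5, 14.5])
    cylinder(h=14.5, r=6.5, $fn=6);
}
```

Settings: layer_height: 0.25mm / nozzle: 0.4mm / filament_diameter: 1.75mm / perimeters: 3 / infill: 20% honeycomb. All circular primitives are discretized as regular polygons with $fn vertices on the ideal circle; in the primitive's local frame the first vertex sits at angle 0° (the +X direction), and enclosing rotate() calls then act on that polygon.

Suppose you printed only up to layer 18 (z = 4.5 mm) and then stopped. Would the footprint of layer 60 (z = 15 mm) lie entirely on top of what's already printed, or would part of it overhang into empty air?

part overhangs

Compare the two slices. At z = 4.5: the r=7.5 cylinder gives a regular 6-gon of circumradius 7.5 (constant along its height) (area = (6/2)·7.500²·sin(360°/6) = 146.14 mm²); the 18×17 cube at (16, 3) contributes its full rectangle (area 306.00 mm²); Taking the union: the 2 present regions are separate (no shared area or edge), so areas and boundary lengths simply add and each stays a separate island — area = 452.14 mm²; the cylinder at (7, -1.5) does not reach this height (z outside [14.5, 29]); Merging all regions: only that combined region is present, so the union is just that shape — area = 452.14 mm². At z = 15: the cylinder is not intersected at this z (z outside [0, 14.5]); the cube at (16, 3) is present — its section is the full 18×17 rectangle (area 306.00 mm²); Combining (union): only the 18×17 cube at (16, 3) is present, so the union is just that shape — area = 306.00 mm²; the cylinder at (7, -1.5): section is a regular 6-gon, circumradius r=6.5 (area = (6/2)·6.500²·sin(360°/6) = 109.77 mm²); Merging all regions: the 2 present regions are separate (no shared area or edge), so areas and boundary lengths simply add and each stays a separate island — area = 415.77 mm². Checking containment: at z = 15 the cross-section extends beyond the z = 4.5 cross-section by about 68.85 mm².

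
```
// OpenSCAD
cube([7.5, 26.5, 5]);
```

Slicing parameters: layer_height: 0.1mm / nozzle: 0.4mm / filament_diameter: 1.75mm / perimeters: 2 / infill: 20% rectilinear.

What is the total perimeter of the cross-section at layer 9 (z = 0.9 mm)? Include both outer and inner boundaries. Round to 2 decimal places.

At z = 0.9 mm: the cube is present — its section is the full 7.5×26.5 rectangle (perimeter 68.00 mm). Overall, the cross-section is a single solid region. Total boundary length (outer) = 68.00 mm.

68.00 mm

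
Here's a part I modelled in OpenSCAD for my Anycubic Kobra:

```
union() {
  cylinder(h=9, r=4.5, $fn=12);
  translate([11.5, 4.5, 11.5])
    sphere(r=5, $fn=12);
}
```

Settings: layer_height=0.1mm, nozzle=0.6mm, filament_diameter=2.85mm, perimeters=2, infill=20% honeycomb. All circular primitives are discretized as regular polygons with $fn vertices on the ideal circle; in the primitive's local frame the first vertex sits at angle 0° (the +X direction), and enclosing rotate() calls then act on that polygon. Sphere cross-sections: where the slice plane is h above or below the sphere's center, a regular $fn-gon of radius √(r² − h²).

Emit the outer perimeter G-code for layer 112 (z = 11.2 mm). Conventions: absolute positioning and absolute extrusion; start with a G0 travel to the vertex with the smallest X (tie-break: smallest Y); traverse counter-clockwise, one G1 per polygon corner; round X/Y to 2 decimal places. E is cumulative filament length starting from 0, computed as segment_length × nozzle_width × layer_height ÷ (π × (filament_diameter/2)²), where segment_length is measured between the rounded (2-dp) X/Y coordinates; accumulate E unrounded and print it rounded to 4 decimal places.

G0 X6.51 Y4.50 Z11.20
G1 X7.18 Y2.00 E0.0243
G1 X9.00 Y0.18 E0.0486
G1 X11.50 Y-0.49 E0.0729
G1 X14.00 Y0.18 E0.0972
G1 X15.82 Y2.00 E0.1214
G1 X16.49 Y4.50 E0.1458
G1 X15.82 Y7.00 E0.1701
G1 X14.00 Y8.82 E0.1943
G1 X11.50 Y9.49 E0.2187
G1 X9.00 Y8.82 E0.2430
G1 X7.18 Y7.00 E0.2672
G1 X6.51 Y4.50 E0.2916

At z = 11.2 mm: the cylinder does not reach this height (z outside [0, 9]); the r=5 sphere at (11.5, 4.5) contributes a regular 12-gon of circumradius √(5²−0.3²) = 4.991; Taking the union: only the r=5 sphere at (11.5, 4.5) is present, so the union is just that shape — 1 connected region. The outline is a single polygon with 12 vertices. Extrusion per mm of travel: 0.6 × 0.1 / (π × 1.425²) = 0.009405. Accumulating E over each segment gives final E = 0.2916.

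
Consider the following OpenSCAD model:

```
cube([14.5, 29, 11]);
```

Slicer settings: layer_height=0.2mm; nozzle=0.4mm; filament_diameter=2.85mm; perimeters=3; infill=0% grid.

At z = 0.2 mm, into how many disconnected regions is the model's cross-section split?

1

At z = 0.2 mm: the cube is present — its section is the full 14.5×29 rectangle. The result has 1 disconnected region.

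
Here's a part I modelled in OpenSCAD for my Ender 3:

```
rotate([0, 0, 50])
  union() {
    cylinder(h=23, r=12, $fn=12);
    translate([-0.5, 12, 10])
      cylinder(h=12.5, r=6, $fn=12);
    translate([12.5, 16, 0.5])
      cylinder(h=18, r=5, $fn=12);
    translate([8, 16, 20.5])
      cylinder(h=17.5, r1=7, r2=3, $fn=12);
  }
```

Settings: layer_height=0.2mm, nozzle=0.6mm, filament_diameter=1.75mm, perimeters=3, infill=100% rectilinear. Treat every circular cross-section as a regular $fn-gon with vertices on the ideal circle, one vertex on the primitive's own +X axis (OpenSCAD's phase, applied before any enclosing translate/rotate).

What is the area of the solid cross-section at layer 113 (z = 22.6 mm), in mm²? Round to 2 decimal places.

At z = 22.6 mm: the cylinder: section is a regular 12-gon, circumradius r=12 (area = (12/2)·12.000²·sin(360°/12) = 432.00 mm²); the cylinder at (-0.5, 12) does not reach this height (z outside [10, 22.5]); the cylinder at (12.5, 16) does not reach this height (z outside [0.5, 18.5]); the cone at (8, 16): at t=0.120 of its height the radius interpolates to r₁+(r₂−r₁)t = 6.520, giving a regular 12-gon of that circumradius (area = (12/2)·6.520²·sin(360°/12) = 127.53 mm²); Merging all regions: the regions partially overlap — summed areas 559.53 mm² minus the doubly-counted overlap 0.67 mm² gives 558.86 mm² — area = 558.86 mm²; (rotated 50° about Z; rotation is an isometry so areas/perimeters/island counts are preserved). Overall, the cross-section is a single solid region. Net area = 558.86 mm².

558.86 mm²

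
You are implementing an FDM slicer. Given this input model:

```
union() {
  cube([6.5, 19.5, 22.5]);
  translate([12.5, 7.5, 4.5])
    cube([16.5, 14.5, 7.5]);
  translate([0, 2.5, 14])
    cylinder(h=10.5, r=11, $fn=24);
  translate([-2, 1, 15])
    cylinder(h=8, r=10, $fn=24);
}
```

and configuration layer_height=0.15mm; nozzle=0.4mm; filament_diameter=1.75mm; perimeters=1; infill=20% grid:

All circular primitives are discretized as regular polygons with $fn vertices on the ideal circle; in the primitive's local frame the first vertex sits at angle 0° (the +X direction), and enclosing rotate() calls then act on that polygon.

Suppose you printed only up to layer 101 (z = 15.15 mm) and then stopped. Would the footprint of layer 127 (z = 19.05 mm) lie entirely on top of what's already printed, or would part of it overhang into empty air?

entirely on top

Compare the two slices. At z = 15.15: the cube (footprint 6.5×19.5) is included at this height (area 126.75 mm²); the cube at (12.5, 7.5) is absent (z outside [4.5, 12]); the r=11 cylinder at (0, 2.5) contributes a regular 24-gon of circumradius 11 (area = (24/2)·11.000²·sin(360°/24) = 375.81 mm²); the cylinder at (-2, 1): section is a regular 24-gon, circumradius r=10 (area = (24/2)·10.000²·sin(360°/24) = 310.58 mm²); Merging all regions: the regions partially overlap — summed areas 813.14 mm² minus the doubly-counted overlap 369.79 mm² gives 443.35 mm² — area = 443.35 mm². At z = 19.05: the 6.5×19.5 cube contributes its full rectangle (area 126.75 mm²); the cube at (12.5, 7.5) is absent (z outside [4.5, 12]); the r=11 cylinder at (0, 2.5) contributes a regular 24-gon of circumradius 11 (area = (24/2)·11.000²·sin(360°/24) = 375.81 mm²); the r=10 cylinder at (-2, 1) contributes a regular 24-gon of circumradius 10 (area = (24/2)·10.000²·sin(360°/24) = 310.58 mm²); Taking the union: the regions partially overlap — summed areas 813.14 mm² minus the doubly-counted overlap 369.79 mm² gives 443.35 mm² — area = 443.35 mm². Checking containment: the cross-section at z = 19.05 is a subset of the cross-section at z = 15.15.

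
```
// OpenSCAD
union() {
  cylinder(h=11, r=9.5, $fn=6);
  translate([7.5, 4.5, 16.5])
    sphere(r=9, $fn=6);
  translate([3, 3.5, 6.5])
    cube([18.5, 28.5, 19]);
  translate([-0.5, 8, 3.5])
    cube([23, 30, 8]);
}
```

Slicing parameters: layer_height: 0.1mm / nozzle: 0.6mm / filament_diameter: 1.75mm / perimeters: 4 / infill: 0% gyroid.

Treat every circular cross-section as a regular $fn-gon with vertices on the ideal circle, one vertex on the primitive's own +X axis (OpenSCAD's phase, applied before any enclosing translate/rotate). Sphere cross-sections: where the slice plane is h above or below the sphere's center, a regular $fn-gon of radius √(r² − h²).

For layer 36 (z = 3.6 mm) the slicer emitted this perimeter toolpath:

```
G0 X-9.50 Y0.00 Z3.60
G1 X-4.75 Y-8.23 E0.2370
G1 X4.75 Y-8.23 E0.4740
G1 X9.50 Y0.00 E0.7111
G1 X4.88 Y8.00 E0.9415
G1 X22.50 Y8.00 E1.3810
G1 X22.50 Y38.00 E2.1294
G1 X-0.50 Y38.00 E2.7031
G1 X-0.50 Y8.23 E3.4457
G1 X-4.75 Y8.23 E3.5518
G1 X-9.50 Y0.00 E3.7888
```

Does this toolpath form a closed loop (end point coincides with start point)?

yes

Start point (G0): (-9.50, 0.00). End point (last G1): the path returns to the start — closed.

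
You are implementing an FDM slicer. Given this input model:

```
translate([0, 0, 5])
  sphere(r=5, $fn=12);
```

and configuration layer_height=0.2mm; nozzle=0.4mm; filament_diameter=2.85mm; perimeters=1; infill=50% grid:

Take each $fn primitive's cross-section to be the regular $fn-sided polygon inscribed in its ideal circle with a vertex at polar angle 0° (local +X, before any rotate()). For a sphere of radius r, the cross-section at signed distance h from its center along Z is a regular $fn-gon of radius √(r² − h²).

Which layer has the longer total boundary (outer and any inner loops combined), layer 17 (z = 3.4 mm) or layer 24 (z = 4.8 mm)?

Layer 17 (z = 3.4): the r=5 sphere slices to a regular 12-gon of circumradius 4.737 (√(r²−h²) with h=1.6 from center) (perimeter = 2·12·4.737·sin(180°/12) = 29.43 mm). So its perimeter = 29.43 mm. Layer 24 (z = 4.8): the r=5 sphere slices to a regular 12-gon of circumradius 4.996 (√(r²−h²) with h=0.2 from center) (perimeter = 2·12·4.996·sin(180°/12) = 31.03 mm). So its perimeter = 31.03 mm. Layer 24 is larger (31.03 vs 29.43 mm).

layer 24 (z = 4.8 mm)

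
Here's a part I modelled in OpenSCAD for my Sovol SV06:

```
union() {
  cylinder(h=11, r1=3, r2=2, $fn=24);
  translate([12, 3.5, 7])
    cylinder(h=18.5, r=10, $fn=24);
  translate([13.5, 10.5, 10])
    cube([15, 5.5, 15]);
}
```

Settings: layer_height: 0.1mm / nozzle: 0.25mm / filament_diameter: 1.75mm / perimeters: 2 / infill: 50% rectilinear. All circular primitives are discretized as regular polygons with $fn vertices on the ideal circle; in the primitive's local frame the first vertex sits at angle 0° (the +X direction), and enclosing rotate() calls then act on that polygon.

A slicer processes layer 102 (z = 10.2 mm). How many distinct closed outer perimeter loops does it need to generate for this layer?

At z = 10.2 mm: the cone contributes a regular 24-gon of circumradius 2.073 (interpolated between r1=3 and r2=2 at t=0.927); the r=10 cylinder at (12, 3.5) gives a regular 24-gon of circumradius 10 (constant along its height); the cube at (13.5, 10.5) (footprint 15×5.5) is included at this height; Taking the union: the regions partially overlap (shared area 9.98 mm²), so overlapping operands fuse into one piece — 2 connected regions. The result has 2 disconnected regions.

2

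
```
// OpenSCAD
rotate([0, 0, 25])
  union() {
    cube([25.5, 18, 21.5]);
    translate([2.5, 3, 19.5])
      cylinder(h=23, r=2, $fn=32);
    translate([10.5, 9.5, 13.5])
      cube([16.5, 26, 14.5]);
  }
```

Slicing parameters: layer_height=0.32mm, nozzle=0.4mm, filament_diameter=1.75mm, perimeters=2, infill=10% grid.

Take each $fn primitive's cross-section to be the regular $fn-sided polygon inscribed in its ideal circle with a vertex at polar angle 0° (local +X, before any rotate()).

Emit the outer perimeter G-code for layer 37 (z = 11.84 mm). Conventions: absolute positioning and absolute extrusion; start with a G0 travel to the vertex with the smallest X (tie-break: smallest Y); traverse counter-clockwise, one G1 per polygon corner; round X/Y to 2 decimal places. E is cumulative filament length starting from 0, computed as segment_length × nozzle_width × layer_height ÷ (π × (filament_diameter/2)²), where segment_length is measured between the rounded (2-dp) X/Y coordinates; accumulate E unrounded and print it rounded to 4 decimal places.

G0 X-7.61 Y16.31 Z11.84
G1 X0.00 Y0.00 E0.9578
G1 X23.11 Y10.78 E2.3148
G1 X15.50 Y27.09 E3.2726
G1 X-7.61 Y16.31 E4.6297

At z = 11.84 mm: the 25.5×18 cube contributes its full rectangle; the cylinder at (2.5, 3) does not reach this height (z outside [19.5, 42.5]); the cube at (10.5, 9.5) does not reach this height (z outside [13.5, 28]); Combining (union): only the 25.5×18 cube is present, so the union is just that shape — 1 connected region; (whole slice rotated 25° about Z — lengths, areas and connectivity unchanged). The outline is a single polygon with 4 vertices. Extrusion per mm of travel: 0.4 × 0.32 / (π × 0.875²) = 0.053216. Accumulating E over each segment gives final E = 4.6297.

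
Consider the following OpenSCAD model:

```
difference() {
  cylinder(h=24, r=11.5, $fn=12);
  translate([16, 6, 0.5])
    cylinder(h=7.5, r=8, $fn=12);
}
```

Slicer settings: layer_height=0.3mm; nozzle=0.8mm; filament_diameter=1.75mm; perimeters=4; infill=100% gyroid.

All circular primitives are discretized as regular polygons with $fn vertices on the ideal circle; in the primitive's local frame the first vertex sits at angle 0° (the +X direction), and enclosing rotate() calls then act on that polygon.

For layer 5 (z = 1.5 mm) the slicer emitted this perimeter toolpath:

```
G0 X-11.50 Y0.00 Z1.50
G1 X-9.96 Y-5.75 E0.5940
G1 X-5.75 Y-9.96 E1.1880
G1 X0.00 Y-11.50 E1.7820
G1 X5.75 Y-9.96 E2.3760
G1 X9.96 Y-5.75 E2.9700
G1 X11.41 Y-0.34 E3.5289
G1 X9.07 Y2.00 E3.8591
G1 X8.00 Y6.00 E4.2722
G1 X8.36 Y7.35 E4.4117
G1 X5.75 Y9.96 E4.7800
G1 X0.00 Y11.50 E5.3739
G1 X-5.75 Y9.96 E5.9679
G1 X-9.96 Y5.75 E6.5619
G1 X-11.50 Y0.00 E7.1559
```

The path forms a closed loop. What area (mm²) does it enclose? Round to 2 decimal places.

385.68 mm²

Apply the shoelace formula to the sequence of (X, Y) vertices; enclosed area = 385.68 mm².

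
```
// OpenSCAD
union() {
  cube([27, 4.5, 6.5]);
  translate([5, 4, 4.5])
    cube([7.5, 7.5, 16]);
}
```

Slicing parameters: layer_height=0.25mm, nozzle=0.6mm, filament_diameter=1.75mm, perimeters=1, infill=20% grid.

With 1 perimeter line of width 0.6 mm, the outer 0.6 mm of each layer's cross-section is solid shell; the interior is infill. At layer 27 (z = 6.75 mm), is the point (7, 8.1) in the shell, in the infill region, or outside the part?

At z = 6.75 mm: the cube is absent (z outside [0, 6.5]); the cube at (5, 4) is present — its section is the full 7.5×7.5 rectangle; Merging all regions: only the 7.5×7.5 cube at (5, 4) is present, so the union is just that shape — 1 connected region. Overall, the cross-section is a single solid region. The nearest boundary edge runs (5.00, 11.50)→(5.00, 4.00); distance from the point to it = 2.00 mm. The point is inside the cross-section and 2.00 mm from the nearest boundary — more than the 0.6 mm shell width (1 × 0.6), so it's in the infill interior.

infill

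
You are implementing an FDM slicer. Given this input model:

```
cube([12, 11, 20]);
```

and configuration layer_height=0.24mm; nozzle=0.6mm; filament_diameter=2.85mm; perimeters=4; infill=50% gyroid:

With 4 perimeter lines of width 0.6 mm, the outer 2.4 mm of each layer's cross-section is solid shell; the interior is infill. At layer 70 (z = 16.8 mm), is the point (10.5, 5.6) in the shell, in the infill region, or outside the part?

At z = 16.8 mm: the cube is present — its section is the full 12×11 rectangle. Overall, the cross-section is a single solid region. The nearest boundary edge runs (12.00, 0.00)→(12.00, 11.00); distance from the point to it = 1.50 mm. The point is inside the cross-section, 1.50 mm from the nearest boundary — within the 2.4 mm shell band (4 × 0.6).

shell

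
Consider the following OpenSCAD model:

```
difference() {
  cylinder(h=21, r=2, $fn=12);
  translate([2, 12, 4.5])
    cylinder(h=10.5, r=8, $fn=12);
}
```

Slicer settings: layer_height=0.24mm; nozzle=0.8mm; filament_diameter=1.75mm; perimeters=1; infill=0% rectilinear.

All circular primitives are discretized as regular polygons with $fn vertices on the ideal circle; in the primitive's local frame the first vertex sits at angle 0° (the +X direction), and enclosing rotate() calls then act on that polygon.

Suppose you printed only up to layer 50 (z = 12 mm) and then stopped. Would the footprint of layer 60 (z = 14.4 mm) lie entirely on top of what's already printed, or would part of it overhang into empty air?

Compare the two slices. At z = 12: the r=2 cylinder gives a regular 12-gon of circumradius 2 (constant along its height) (area = (12/2)·2.000²·sin(360°/12) = 12.00 mm²); the r=8 cylinder at (2, 12) gives a regular 12-gon of circumradius 8 (constant along its height) (area = (12/2)·8.000²·sin(360°/12) = 192.00 mm²); Taking the first minus the rest: starting from the r=2 cylinder (12.00 mm²), the r=8 cylinder at (2, 12) misses the remaining region (no effect) — area = 12.00 mm². At z = 14.4: the r=2 cylinder contributes a regular 12-gon of circumradius 2 (area = (12/2)·2.000²·sin(360°/12) = 12.00 mm²); the r=8 cylinder at (2, 12) gives a regular 12-gon of circumradius 8 (constant along its height) (area = (12/2)·8.000²·sin(360°/12) = 192.00 mm²); After the difference (first − rest): starting from the r=2 cylinder (12.00 mm²), the r=8 cylinder at (2, 12) misses the remaining region (no effect) — area = 12.00 mm². Checking containment: the cross-section at z = 14.4 is a subset of the cross-section at z = 12.

entirely on top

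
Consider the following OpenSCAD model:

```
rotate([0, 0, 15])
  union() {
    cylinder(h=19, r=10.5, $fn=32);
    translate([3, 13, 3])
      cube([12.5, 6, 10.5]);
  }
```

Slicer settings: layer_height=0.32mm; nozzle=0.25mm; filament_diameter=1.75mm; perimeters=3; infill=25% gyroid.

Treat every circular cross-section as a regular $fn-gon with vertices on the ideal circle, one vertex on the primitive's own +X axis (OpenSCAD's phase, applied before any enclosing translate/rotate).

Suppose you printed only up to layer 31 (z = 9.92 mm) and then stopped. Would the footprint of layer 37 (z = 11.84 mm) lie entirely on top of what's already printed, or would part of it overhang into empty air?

entirely on top

Compare the two slices. At z = 9.92: the r=10.5 cylinder gives a regular 32-gon of circumradius 10.5 (constant along its height) (area = (32/2)·10.500²·sin(360°/32) = 344.14 mm²); the 12.5×6 cube at (3, 13) contributes its full rectangle (area 75.00 mm²); Merging all regions: the 2 present regions are separate (no shared area or edge), so areas and boundary lengths simply add and each stays a separate island — area = 419.14 mm²; (rotated 15° about Z; rotation is an isometry so areas/perimeters/island counts are preserved). At z = 11.84: the r=10.5 cylinder gives a regular 32-gon of circumradius 10.5 (constant along its height) (area = (32/2)·10.500²·sin(360°/32) = 344.14 mm²); the cube at (3, 13) is present — its section is the full 12.5×6 rectangle (area 75.00 mm²); Taking the union: the 2 present regions are separate (no shared area or edge), so areas and boundary lengths simply add and each stays a separate island — area = 419.14 mm²; (whole slice rotated 15° about Z — lengths, areas and connectivity unchanged). Checking containment: the cross-section at z = 11.84 is a subset of the cross-section at z = 9.92.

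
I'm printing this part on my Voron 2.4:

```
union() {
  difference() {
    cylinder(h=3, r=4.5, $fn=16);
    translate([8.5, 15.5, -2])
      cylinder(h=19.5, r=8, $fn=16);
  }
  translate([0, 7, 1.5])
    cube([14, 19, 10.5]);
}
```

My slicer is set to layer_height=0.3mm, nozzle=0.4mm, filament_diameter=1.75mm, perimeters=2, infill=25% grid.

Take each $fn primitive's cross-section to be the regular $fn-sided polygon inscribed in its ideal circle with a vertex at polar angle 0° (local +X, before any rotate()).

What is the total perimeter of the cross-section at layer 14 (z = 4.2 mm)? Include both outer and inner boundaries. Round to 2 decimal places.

66.00 mm

At z = 4.2 mm: the cylinder is absent (z outside [0, 3]); the r=8 cylinder at (8.5, 15.5) gives a regular 16-gon of circumradius 8 (constant along its height) (perimeter = 2·16·8.000·sin(180°/16) = 49.94 mm); After the difference (first − rest): the first operand is absent here, so nothing remains; the cube at (0, 7) (footprint 14×19) is included at this height (perimeter 66.00 mm); Merging all regions: only the 14×19 cube at (0, 7) is present, so the union is just that shape — boundary = 66.00 mm. Overall, the cross-section is a single solid region. Total boundary length (outer) = 66.00 mm.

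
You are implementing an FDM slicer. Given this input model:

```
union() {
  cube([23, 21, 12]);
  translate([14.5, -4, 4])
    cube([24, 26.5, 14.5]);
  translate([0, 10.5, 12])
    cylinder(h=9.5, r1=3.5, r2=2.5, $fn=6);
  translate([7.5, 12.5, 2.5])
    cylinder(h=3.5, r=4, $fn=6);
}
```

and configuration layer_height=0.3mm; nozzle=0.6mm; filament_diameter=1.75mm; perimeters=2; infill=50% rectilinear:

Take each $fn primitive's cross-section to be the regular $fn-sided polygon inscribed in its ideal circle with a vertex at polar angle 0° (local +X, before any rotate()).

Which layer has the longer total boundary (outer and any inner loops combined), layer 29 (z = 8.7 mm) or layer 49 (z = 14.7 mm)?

layer 29 (z = 8.7 mm)

Layer 29 (z = 8.7): the cube (footprint 23×21) is included at this height (perimeter 88.00 mm); the 24×26.5 cube at (14.5, -4) contributes its full rectangle (perimeter 101.00 mm); the cone at (0, 10.5) is not intersected at this z (z outside [12, 21.5]); the cylinder at (7.5, 12.5) is not intersected at this z (z outside [2.5, 6]); Merging all regions: the regions partially overlap (shared area 178.50 mm²), so the edge portions inside another operand are dropped and the merged outline is re-measured after clipping — boundary = 130.00 mm. So its perimeter = 130.00 mm. Layer 49 (z = 14.7): the cube does not reach this height (z outside [0, 12]); the 24×26.5 cube at (14.5, -4) contributes its full rectangle (perimeter 101.00 mm); the cone at (0, 10.5) contributes a regular 6-gon of circumradius 3.216 (interpolated between r1=3.5 and r2=2.5 at t=0.284) (perimeter = 2·6·3.216·sin(180°/6) = 19.29 mm); the cylinder at (7.5, 12.5) is absent (z outside [2.5, 6]); Combining (union): the 2 present regions are separate (no shared area or edge), so areas and boundary lengths simply add and each stays a separate island — boundary = 120.29 mm. So its perimeter = 120.29 mm. Layer 29 is larger (130.00 vs 120.29 mm).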